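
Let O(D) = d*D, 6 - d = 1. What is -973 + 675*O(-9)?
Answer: -31348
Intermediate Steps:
d = 5 (d = 6 - 1*1 = 6 - 1 = 5)
O(D) = 5*D
-973 + 675*O(-9) = -973 + 675*(5*(-9)) = -973 + 675*(-45) = -973 - 30375 = -31348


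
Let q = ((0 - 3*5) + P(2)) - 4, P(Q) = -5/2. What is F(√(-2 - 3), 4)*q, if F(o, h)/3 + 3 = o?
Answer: 387/2 - 129*I*√5/2 ≈ 193.5 - 144.23*I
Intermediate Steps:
F(o, h) = -9 + 3*o
P(Q) = -5/2 (P(Q) = -5*½ = -5/2)
q = -43/2 (q = ((0 - 3*5) - 5/2) - 4 = ((0 - 15) - 5/2) - 4 = (-15 - 5/2) - 4 = -35/2 - 4 = -43/2 ≈ -21.500)
F(√(-2 - 3), 4)*q = (-9 + 3*√(-2 - 3))*(-43/2) = (-9 + 3*√(-5))*(-43/2) = (-9 + 3*(I*√5))*(-43/2) = (-9 + 3*I*√5)*(-43/2) = 387/2 - 129*I*√5/2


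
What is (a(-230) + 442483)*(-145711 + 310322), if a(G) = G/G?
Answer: 72837733724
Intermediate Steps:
a(G) = 1
(a(-230) + 442483)*(-145711 + 310322) = (1 + 442483)*(-145711 + 310322) = 442484*164611 = 72837733724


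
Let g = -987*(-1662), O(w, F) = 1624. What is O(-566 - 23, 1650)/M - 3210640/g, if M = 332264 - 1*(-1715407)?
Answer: -365092801088/186610401243 ≈ -1.9564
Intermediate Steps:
M = 2047671 (M = 332264 + 1715407 = 2047671)
g = 1640394
O(-566 - 23, 1650)/M - 3210640/g = 1624/2047671 - 3210640/1640394 = 1624*(1/2047671) - 3210640*1/1640394 = 1624/2047671 - 1605320/820197 = -365092801088/186610401243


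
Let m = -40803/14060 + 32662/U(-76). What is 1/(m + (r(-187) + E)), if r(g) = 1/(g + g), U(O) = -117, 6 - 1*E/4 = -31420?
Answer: 307618740/38582136957973 ≈ 7.9731e-6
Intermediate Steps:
E = 125704 (E = 24 - 4*(-31420) = 24 + 125680 = 125704)
m = -464001671/1645020 (m = -40803/14060 + 32662/(-117) = -40803*1/14060 + 32662*(-1/117) = -40803/14060 - 32662/117 = -464001671/1645020 ≈ -282.06)
r(g) = 1/(2*g)
1/(m + (r(-187) + E)) = 1/(-464001671/1645020 + ((½)/(-187) + 125704)) = 1/(-464001671/1645020 + ((½)*(-1/187) + 125704)) = 1/(-464001671/1645020 + (-1/374 + 125704)) = 1/(-464001671/1645020 + 47013295/374) = 1/(38582136957973/307618740) = 307618740/38582136957973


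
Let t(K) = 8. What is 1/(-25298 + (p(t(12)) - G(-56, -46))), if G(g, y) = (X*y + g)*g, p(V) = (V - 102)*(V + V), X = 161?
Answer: -1/444674 ≈ -2.2488e-6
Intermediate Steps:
p(V) = 2*V*(-102 + V) (p(V) = (-102 + V)*(2*V) = 2*V*(-102 + V))
G(g, y) = g*(g + 161*y) (G(g, y) = (161*y + g)*g = (g + 161*y)*g = g*(g + 161*y))
1/(-25298 + (p(t(12)) - G(-56, -46))) = 1/(-25298 + (2*8*(-102 + 8) - (-56)*(-56 + 161*(-46)))) = 1/(-25298 + (2*8*(-94) - (-56)*(-56 - 7406))) = 1/(-25298 + (-1504 - (-56)*(-7462))) = 1/(-25298 + (-1504 - 1*417872)) = 1/(-25298 + (-1504 - 417872)) = 1/(-25298 - 419376) = 1/(-444674) = -1/444674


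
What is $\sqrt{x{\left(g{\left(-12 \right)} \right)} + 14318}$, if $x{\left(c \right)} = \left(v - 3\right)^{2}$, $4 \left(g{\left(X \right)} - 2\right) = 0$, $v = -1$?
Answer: $\sqrt{14334} \approx 119.72$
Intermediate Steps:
$g{\left(X \right)} = 2$ ($g{\left(X \right)} = 2 + \frac{1}{4} \cdot 0 = 2 + 0 = 2$)
$x{\left(c \right)} = 16$ ($x{\left(c \right)} = \left(-1 - 3\right)^{2} = \left(-4\right)^{2} = 16$)
$\sqrt{x{\left(g{\left(-12 \right)} \right)} + 14318} = \sqrt{16 + 14318} = \sqrt{14334}$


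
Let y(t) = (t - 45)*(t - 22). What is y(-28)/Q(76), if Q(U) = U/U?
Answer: 3650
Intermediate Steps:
Q(U) = 1
y(t) = (-45 + t)*(-22 + t)
y(-28)/Q(76) = (990 + (-28)² - 67*(-28))/1 = (990 + 784 + 1876)*1 = 3650*1 = 3650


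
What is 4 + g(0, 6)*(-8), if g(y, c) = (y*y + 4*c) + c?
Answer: -236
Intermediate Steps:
g(y, c) = y² + 5*c (g(y, c) = (y² + 4*c) + c = y² + 5*c)
4 + g(0, 6)*(-8) = 4 + (0² + 5*6)*(-8) = 4 + (0 + 30)*(-8) = 4 + 30*(-8) = 4 - 240 = -236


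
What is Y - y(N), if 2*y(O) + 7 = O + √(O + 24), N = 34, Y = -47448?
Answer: -94923/2 - √58/2 ≈ -47465.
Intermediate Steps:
y(O) = -7/2 + O/2 + √(24 + O)/2 (y(O) = -7/2 + (O + √(O + 24))/2 = -7/2 + (O + √(24 + O))/2 = -7/2 + (O/2 + √(24 + O)/2) = -7/2 + O/2 + √(24 + O)/2)
Y - y(N) = -47448 - (-7/2 + (½)*34 + √(24 + 34)/2) = -47448 - (-7/2 + 17 + √58/2) = -47448 - (27/2 + √58/2) = -47448 + (-27/2 - √58/2) = -94923/2 - √58/2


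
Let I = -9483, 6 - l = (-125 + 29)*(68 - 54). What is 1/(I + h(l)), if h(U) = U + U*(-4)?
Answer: -1/13533 ≈ -7.3893e-5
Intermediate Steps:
l = 1350 (l = 6 - (-125 + 29)*(68 - 54) = 6 - (-96)*14 = 6 - 1*(-1344) = 6 + 1344 = 1350)
h(U) = -3*U (h(U) = U - 4*U = -3*U)
1/(I + h(l)) = 1/(-9483 - 3*1350) = 1/(-9483 - 4050) = 1/(-13533) = -1/13533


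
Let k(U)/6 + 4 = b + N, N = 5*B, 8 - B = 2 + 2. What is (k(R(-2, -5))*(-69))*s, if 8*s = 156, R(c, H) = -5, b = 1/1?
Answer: -137241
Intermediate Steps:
b = 1
B = 4 (B = 8 - (2 + 2) = 8 - 1*4 = 8 - 4 = 4)
N = 20 (N = 5*4 = 20)
s = 39/2 (s = (1/8)*156 = 39/2 ≈ 19.500)
k(U) = 102 (k(U) = -24 + 6*(1 + 20) = -24 + 6*21 = -24 + 126 = 102)
(k(R(-2, -5))*(-69))*s = (102*(-69))*(39/2) = -7038*39/2 = -137241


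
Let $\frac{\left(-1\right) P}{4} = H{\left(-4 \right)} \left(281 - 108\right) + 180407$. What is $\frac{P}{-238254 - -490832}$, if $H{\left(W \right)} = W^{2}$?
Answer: $- \frac{366350}{126289} \approx -2.9009$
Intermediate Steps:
$P = -732700$ ($P = - 4 \left(\left(-4\right)^{2} \left(281 - 108\right) + 180407\right) = - 4 \left(16 \cdot 173 + 180407\right) = - 4 \left(2768 + 180407\right) = \left(-4\right) 183175 = -732700$)
$\frac{P}{-238254 - -490832} = - \frac{732700}{-238254 - -490832} = - \frac{732700}{-238254 + 490832} = - \frac{732700}{252578} = \left(-732700\right) \frac{1}{252578} = - \frac{366350}{126289}$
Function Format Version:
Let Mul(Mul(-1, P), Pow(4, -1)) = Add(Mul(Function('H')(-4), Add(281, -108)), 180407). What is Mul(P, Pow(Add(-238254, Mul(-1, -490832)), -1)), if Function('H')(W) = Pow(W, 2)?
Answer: Rational(-366350, 126289) ≈ -2.9009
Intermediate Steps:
P = -732700 (P = Mul(-4, Add(Mul(Pow(-4, 2), Add(281, -108)), 180407)) = Mul(-4, Add(Mul(16, 173), 180407)) = Mul(-4, Add(2768, 180407)) = Mul(-4, 183175) = -732700)
Mul(P, Pow(Add(-238254, Mul(-1, -490832)), -1)) = Mul(-732700, Pow(Add(-238254, Mul(-1, -490832)), -1)) = Mul(-732700, Pow(Add(-238254, 490832), -1)) = Mul(-732700, Pow(252578, -1)) = Mul(-732700, Rational(1, 252578)) = Rational(-366350, 126289)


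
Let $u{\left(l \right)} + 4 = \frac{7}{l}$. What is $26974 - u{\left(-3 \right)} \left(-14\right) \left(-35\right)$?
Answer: $\frac{90232}{3} \approx 30077.0$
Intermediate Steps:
$u{\left(l \right)} = -4 + \frac{7}{l}$
$26974 - u{\left(-3 \right)} \left(-14\right) \left(-35\right) = 26974 - \left(-4 + \frac{7}{-3}\right) \left(-14\right) \left(-35\right) = 26974 - \left(-4 + 7 \left(- \frac{1}{3}\right)\right) \left(-14\right) \left(-35\right) = 26974 - \left(-4 - \frac{7}{3}\right) \left(-14\right) \left(-35\right) = 26974 - \left(- \frac{19}{3}\right) \left(-14\right) \left(-35\right) = 26974 - \frac{266}{3} \left(-35\right) = 26974 - - \frac{9310}{3} = 26974 + \frac{9310}{3} = \frac{90232}{3}$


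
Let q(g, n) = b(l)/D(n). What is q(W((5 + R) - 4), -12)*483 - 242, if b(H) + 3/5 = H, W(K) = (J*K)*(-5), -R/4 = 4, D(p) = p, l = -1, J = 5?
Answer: -888/5 ≈ -177.60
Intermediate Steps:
R = -16 (R = -4*4 = -16)
W(K) = -25*K (W(K) = (5*K)*(-5) = -25*K)
b(H) = -⅗ + H
q(g, n) = -8/(5*n) (q(g, n) = (-⅗ - 1)/n = -8/(5*n))
q(W((5 + R) - 4), -12)*483 - 242 = -8/5/(-12)*483 - 242 = -8/5*(-1/12)*483 - 242 = (2/15)*483 - 242 = 322/5 - 242 = -888/5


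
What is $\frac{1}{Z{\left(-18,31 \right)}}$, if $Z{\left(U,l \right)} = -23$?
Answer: $- \frac{1}{23} \approx -0.043478$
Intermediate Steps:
$\frac{1}{Z{\left(-18,31 \right)}} = \frac{1}{-23} = - \frac{1}{23}$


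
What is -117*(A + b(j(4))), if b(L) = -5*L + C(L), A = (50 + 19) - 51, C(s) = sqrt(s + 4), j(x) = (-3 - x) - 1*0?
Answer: -6201 - 117*I*sqrt(3) ≈ -6201.0 - 202.65*I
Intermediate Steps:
j(x) = -3 - x (j(x) = (-3 - x) + 0 = -3 - x)
C(s) = sqrt(4 + s)
A = 18 (A = 69 - 51 = 18)
b(L) = sqrt(4 + L) - 5*L (b(L) = -5*L + sqrt(4 + L) = sqrt(4 + L) - 5*L)
-117*(A + b(j(4))) = -117*(18 + (sqrt(4 + (-3 - 1*4)) - 5*(-3 - 1*4))) = -117*(18 + (sqrt(4 + (-3 - 4)) - 5*(-3 - 4))) = -117*(18 + (sqrt(4 - 7) - 5*(-7))) = -117*(18 + (sqrt(-3) + 35)) = -117*(18 + (I*sqrt(3) + 35)) = -117*(18 + (35 + I*sqrt(3))) = -117*(53 + I*sqrt(3)) = -6201 - 117*I*sqrt(3)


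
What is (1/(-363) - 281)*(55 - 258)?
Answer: 20706812/363 ≈ 57044.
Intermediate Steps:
(1/(-363) - 281)*(55 - 258) = (-1/363 - 281)*(-203) = -102004/363*(-203) = 20706812/363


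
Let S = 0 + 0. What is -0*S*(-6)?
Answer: 0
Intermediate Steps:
S = 0
-0*S*(-6) = -0*0*(-6) = -24*0*(-6) = 0*(-6) = 0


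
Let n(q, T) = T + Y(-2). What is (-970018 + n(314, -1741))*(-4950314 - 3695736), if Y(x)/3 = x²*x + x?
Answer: 8402136283450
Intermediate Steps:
Y(x) = 3*x + 3*x³ (Y(x) = 3*(x²*x + x) = 3*(x³ + x) = 3*(x + x³) = 3*x + 3*x³)
n(q, T) = -30 + T (n(q, T) = T + 3*(-2)*(1 + (-2)²) = T + 3*(-2)*(1 + 4) = T + 3*(-2)*5 = T - 30 = -30 + T)
(-970018 + n(314, -1741))*(-4950314 - 3695736) = (-970018 + (-30 - 1741))*(-4950314 - 3695736) = (-970018 - 1771)*(-8646050) = -971789*(-8646050) = 8402136283450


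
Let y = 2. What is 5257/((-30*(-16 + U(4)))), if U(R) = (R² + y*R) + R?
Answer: -5257/360 ≈ -14.603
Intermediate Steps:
U(R) = R² + 3*R (U(R) = (R² + 2*R) + R = R² + 3*R)
5257/((-30*(-16 + U(4)))) = 5257/((-30*(-16 + 4*(3 + 4)))) = 5257/((-30*(-16 + 4*7))) = 5257/((-30*(-16 + 28))) = 5257/((-30*12)) = 5257/(-360) = 5257*(-1/360) = -5257/360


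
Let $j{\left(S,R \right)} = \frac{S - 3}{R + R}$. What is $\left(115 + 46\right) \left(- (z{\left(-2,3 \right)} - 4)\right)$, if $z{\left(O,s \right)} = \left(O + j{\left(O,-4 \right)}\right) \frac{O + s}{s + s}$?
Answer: $\frac{32683}{48} \approx 680.9$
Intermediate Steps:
$j{\left(S,R \right)} = \frac{-3 + S}{2 R}$
$z{\left(O,s \right)} = \frac{\left(\frac{3}{8} + \frac{7 O}{8}\right) \left(O + s\right)}{2 s}$ ($z{\left(O,s \right)} = \left(O + \frac{-3 + O}{2 \left(-4\right)}\right) \frac{O + s}{s + s} = \left(O + \frac{1}{2} \left(- \frac{1}{4}\right) \left(-3 + O\right)\right) \frac{O + s}{2 s} = \left(O - \left(- \frac{3}{8} + \frac{O}{8}\right)\right) \left(O + s\right) \frac{1}{2 s} = \left(\frac{3}{8} + \frac{7 O}{8}\right) \frac{O + s}{2 s} = \frac{\left(\frac{3}{8} + \frac{7 O}{8}\right) \left(O + s\right)}{2 s}$)
$\left(115 + 46\right) \left(- (z{\left(-2,3 \right)} - 4)\right) = \left(115 + 46\right) \left(- (\frac{8 \left(-2\right)^{2} - 2 \left(3 - -2\right) + 3 \left(3 + 7 \left(-2\right)\right)}{16 \cdot 3} - 4)\right) = 161 \left(- (\frac{1}{16} \cdot \frac{1}{3} \left(8 \cdot 4 - 2 \left(3 + 2\right) + 3 \left(3 - 14\right)\right) - 4)\right) = 161 \left(- (\frac{1}{16} \cdot \frac{1}{3} \left(32 - 10 + 3 \left(-11\right)\right) - 4)\right) = 161 \left(- (\frac{1}{16} \cdot \frac{1}{3} \left(32 - 10 - 33\right) - 4)\right) = 161 \left(- (\frac{1}{16} \cdot \frac{1}{3} \left(-11\right) - 4)\right) = 161 \left(- (- \frac{11}{48} - 4)\right) = 161 \left(\left(-1\right) \left(- \frac{203}{48}\right)\right) = 161 \cdot \frac{203}{48} = \frac{32683}{48}$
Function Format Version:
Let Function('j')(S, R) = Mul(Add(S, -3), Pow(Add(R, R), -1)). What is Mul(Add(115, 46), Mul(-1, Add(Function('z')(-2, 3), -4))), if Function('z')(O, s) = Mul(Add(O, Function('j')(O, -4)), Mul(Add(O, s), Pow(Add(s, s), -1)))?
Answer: Rational(32683, 48) ≈ 680.90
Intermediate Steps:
Function('j')(S, R) = Mul(Rational(1, 2), Pow(R, -1), Add(-3, S)) (Function('j')(S, R) = Mul(Add(-3, S), Pow(Mul(2, R), -1)) = Mul(Add(-3, S), Mul(Rational(1, 2), Pow(R, -1))) = Mul(Rational(1, 2), Pow(R, -1), Add(-3, S)))
Function('z')(O, s) = Mul(Rational(1, 2), Pow(s, -1), Add(Rational(3, 8), Mul(Rational(7, 8), O)), Add(O, s)) (Function('z')(O, s) = Mul(Add(O, Mul(Rational(1, 2), Pow(-4, -1), Add(-3, O))), Mul(Add(O, s), Pow(Add(s, s), -1))) = Mul(Add(O, Mul(Rational(1, 2), Rational(-1, 4), Add(-3, O))), Mul(Add(O, s), Pow(Mul(2, s), -1))) = Mul(Add(O, Add(Rational(3, 8), Mul(Rational(-1, 8), O))), Mul(Add(O, s), Mul(Rational(1, 2), Pow(s, -1)))) = Mul(Add(Rational(3, 8), Mul(Rational(7, 8), O)), Mul(Rational(1, 2), Pow(s, -1), Add(O, s))) = Mul(Rational(1, 2), Pow(s, -1), Add(Rational(3, 8), Mul(Rational(7, 8), O)), Add(O, s)))
Mul(Add(115, 46), Mul(-1, Add(Function('z')(-2, 3), -4))) = Mul(Add(115, 46), Mul(-1, Add(Mul(Rational(1, 16), Pow(3, -1), Add(Mul(8, Pow(-2, 2)), Mul(-2, Add(3, Mul(-1, -2))), Mul(3, Add(3, Mul(7, -2))))), -4))) = Mul(161, Mul(-1, Add(Mul(Rational(1, 16), Rational(1, 3), Add(Mul(8, 4), Mul(-2, Add(3, 2)), Mul(3, Add(3, -14)))), -4))) = Mul(161, Mul(-1, Add(Mul(Rational(1, 16), Rational(1, 3), Add(32, Mul(-2, 5), Mul(3, -11))), -4))) = Mul(161, Mul(-1, Add(Mul(Rational(1, 16), Rational(1, 3), Add(32, -10, -33)), -4))) = Mul(161, Mul(-1, Add(Mul(Rational(1, 16), Rational(1, 3), -11), -4))) = Mul(161, Mul(-1, Add(Rational(-11, 48), -4))) = Mul(161, Mul(-1, Rational(-203, 48))) = Mul(161, Rational(203, 48)) = Rational(32683, 48)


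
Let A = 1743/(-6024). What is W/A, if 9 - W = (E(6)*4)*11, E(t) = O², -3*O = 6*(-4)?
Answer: 805208/83 ≈ 9701.3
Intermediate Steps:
O = 8 (O = -2*(-4) = -⅓*(-24) = 8)
A = -581/2008 (A = 1743*(-1/6024) = -581/2008 ≈ -0.28934)
E(t) = 64 (E(t) = 8² = 64)
W = -2807 (W = 9 - 64*4*11 = 9 - 256*11 = 9 - 1*2816 = 9 - 2816 = -2807)
W/A = -2807/(-581/2008) = -2807*(-2008/581) = 805208/83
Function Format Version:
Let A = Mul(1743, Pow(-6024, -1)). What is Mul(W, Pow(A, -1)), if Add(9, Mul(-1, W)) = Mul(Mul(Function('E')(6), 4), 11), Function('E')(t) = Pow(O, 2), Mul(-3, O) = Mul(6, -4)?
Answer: Rational(805208, 83) ≈ 9701.3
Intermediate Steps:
O = 8 (O = Mul(Rational(-1, 3), Mul(6, -4)) = Mul(Rational(-1, 3), -24) = 8)
A = Rational(-581, 2008) (A = Mul(1743, Rational(-1, 6024)) = Rational(-581, 2008) ≈ -0.28934)
Function('E')(t) = 64 (Function('E')(t) = Pow(8, 2) = 64)
W = -2807 (W = Add(9, Mul(-1, Mul(Mul(64, 4), 11))) = Add(9, Mul(-1, Mul(256, 11))) = Add(9, Mul(-1, 2816)) = Add(9, -2816) = -2807)
Mul(W, Pow(A, -1)) = Mul(-2807, Pow(Rational(-581, 2008), -1)) = Mul(-2807, Rational(-2008, 581)) = Rational(805208, 83)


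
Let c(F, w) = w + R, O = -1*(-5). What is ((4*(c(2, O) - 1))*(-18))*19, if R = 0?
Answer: -5472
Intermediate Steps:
O = 5
c(F, w) = w (c(F, w) = w + 0 = w)
((4*(c(2, O) - 1))*(-18))*19 = ((4*(5 - 1))*(-18))*19 = ((4*4)*(-18))*19 = (16*(-18))*19 = -288*19 = -5472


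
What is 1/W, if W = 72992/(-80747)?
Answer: -80747/72992 ≈ -1.1062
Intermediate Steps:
W = -72992/80747 (W = 72992*(-1/80747) = -72992/80747 ≈ -0.90396)
1/W = 1/(-72992/80747) = -80747/72992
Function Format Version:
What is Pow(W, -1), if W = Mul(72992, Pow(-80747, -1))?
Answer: Rational(-80747, 72992) ≈ -1.1062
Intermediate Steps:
W = Rational(-72992, 80747) (W = Mul(72992, Rational(-1, 80747)) = Rational(-72992, 80747) ≈ -0.90396)
Pow(W, -1) = Pow(Rational(-72992, 80747), -1) = Rational(-80747, 72992)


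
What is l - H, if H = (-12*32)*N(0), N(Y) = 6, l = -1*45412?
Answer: -43108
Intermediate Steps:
l = -45412
H = -2304 (H = -12*32*6 = -384*6 = -2304)
l - H = -45412 - 1*(-2304) = -45412 + 2304 = -43108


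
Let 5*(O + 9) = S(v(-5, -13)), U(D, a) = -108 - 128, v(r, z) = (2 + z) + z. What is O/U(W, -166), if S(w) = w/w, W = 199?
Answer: 11/295 ≈ 0.037288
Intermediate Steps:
v(r, z) = 2 + 2*z
U(D, a) = -236
S(w) = 1
O = -44/5 (O = -9 + (1/5)*1 = -9 + 1/5 = -44/5 ≈ -8.8000)
O/U(W, -166) = -44/5/(-236) = -44/5*(-1/236) = 11/295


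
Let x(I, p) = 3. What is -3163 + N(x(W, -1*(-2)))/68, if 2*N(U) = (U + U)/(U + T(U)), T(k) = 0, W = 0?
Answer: -215083/68 ≈ -3163.0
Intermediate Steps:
N(U) = 1 (N(U) = ((U + U)/(U + 0))/2 = ((2*U)/U)/2 = (½)*2 = 1)
-3163 + N(x(W, -1*(-2)))/68 = -3163 + 1/68 = -215083/68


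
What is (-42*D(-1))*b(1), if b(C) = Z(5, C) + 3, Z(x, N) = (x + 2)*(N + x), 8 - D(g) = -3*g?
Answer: -9450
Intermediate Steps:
D(g) = 8 + 3*g (D(g) = 8 - (-3)*g = 8 + 3*g)
Z(x, N) = (2 + x)*(N + x)
b(C) = 38 + 7*C (b(C) = (5² + 2*C + 2*5 + C*5) + 3 = (25 + 2*C + 10 + 5*C) + 3 = (35 + 7*C) + 3 = 38 + 7*C)
(-42*D(-1))*b(1) = (-42*(8 + 3*(-1)))*(38 + 7*1) = (-42*(8 - 3))*(38 + 7) = -42*5*45 = -210*45 = -9450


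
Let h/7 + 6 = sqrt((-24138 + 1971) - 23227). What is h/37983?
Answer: -14/12661 + 7*I*sqrt(45394)/37983 ≈ -0.0011058 + 0.039265*I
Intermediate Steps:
h = -42 + 7*I*sqrt(45394) (h = -42 + 7*sqrt((-24138 + 1971) - 23227) = -42 + 7*sqrt(-22167 - 23227) = -42 + 7*sqrt(-45394) = -42 + 7*(I*sqrt(45394)) = -42 + 7*I*sqrt(45394) ≈ -42.0 + 1491.4*I)
h/37983 = (-42 + 7*I*sqrt(45394))/37983 = (-42 + 7*I*sqrt(45394))*(1/37983) = -14/12661 + 7*I*sqrt(45394)/37983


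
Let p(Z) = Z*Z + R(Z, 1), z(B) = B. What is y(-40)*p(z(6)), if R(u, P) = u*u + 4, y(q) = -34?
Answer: -2584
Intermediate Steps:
R(u, P) = 4 + u² (R(u, P) = u² + 4 = 4 + u²)
p(Z) = 4 + 2*Z² (p(Z) = Z*Z + (4 + Z²) = Z² + (4 + Z²) = 4 + 2*Z²)
y(-40)*p(z(6)) = -34*(4 + 2*6²) = -34*(4 + 2*36) = -34*(4 + 72) = -34*76 = -2584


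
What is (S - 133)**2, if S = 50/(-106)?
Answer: 50041476/2809 ≈ 17815.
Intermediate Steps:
S = -25/53 (S = 50*(-1/106) = -25/53 ≈ -0.47170)
(S - 133)**2 = (-25/53 - 133)**2 = (-7074/53)**2 = 50041476/2809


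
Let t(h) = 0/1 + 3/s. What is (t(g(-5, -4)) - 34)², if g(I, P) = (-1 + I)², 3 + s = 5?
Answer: 4225/4 ≈ 1056.3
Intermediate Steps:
s = 2 (s = -3 + 5 = 2)
t(h) = 3/2 (t(h) = 0/1 + 3/2 = 0*1 + 3*(½) = 0 + 3/2 = 3/2)
(t(g(-5, -4)) - 34)² = (3/2 - 34)² = (-65/2)² = 4225/4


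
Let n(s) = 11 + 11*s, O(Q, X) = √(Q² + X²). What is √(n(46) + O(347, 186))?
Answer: √(517 + √155005) ≈ 30.178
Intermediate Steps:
√(n(46) + O(347, 186)) = √((11 + 11*46) + √(347² + 186²)) = √((11 + 506) + √(120409 + 34596)) = √(517 + √155005)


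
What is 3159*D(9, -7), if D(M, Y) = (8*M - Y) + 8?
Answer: 274833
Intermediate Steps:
D(M, Y) = 8 - Y + 8*M (D(M, Y) = (-Y + 8*M) + 8 = 8 - Y + 8*M)
3159*D(9, -7) = 3159*(8 - 1*(-7) + 8*9) = 3159*(8 + 7 + 72) = 3159*87 = 274833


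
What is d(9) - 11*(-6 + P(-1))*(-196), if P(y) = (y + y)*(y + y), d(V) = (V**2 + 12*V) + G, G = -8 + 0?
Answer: -4131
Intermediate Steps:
G = -8
d(V) = -8 + V**2 + 12*V (d(V) = (V**2 + 12*V) - 8 = -8 + V**2 + 12*V)
P(y) = 4*y**2 (P(y) = (2*y)*(2*y) = 4*y**2)
d(9) - 11*(-6 + P(-1))*(-196) = (-8 + 9**2 + 12*9) - 11*(-6 + 4*(-1)**2)*(-196) = (-8 + 81 + 108) - 11*(-6 + 4*1)*(-196) = 181 - 11*(-6 + 4)*(-196) = 181 - 11*(-2)*(-196) = 181 + 22*(-196) = 181 - 4312 = -4131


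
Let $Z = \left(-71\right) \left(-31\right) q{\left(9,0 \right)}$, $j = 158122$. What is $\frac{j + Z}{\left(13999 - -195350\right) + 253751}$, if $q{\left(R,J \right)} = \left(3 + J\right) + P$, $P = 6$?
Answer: $\frac{177931}{463100} \approx 0.38422$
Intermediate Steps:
$q{\left(R,J \right)} = 9 + J$ ($q{\left(R,J \right)} = \left(3 + J\right) + 6 = 9 + J$)
$Z = 19809$ ($Z = \left(-71\right) \left(-31\right) \left(9 + 0\right) = 2201 \cdot 9 = 19809$)
$\frac{j + Z}{\left(13999 - -195350\right) + 253751} = \frac{158122 + 19809}{\left(13999 - -195350\right) + 253751} = \frac{177931}{\left(13999 + 195350\right) + 253751} = \frac{177931}{209349 + 253751} = \frac{177931}{463100}$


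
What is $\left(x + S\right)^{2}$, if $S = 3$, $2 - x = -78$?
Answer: $6889$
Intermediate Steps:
$x = 80$ ($x = 2 - -78 = 2 + 78 = 80$)
$\left(x + S\right)^{2} = \left(80 + 3\right)^{2} = 83^{2} = 6889$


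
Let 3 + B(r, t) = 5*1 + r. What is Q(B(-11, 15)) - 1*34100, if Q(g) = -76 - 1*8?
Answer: -34184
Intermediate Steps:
B(r, t) = 2 + r (B(r, t) = -3 + (5*1 + r) = -3 + (5 + r) = 2 + r)
Q(g) = -84 (Q(g) = -76 - 8 = -84)
Q(B(-11, 15)) - 1*34100 = -84 - 1*34100 = -84 - 34100 = -34184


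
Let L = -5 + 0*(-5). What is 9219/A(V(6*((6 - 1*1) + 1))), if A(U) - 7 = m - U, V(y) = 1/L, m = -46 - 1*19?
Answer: -46095/289 ≈ -159.50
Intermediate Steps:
m = -65 (m = -46 - 19 = -65)
L = -5 (L = -5 + 0 = -5)
V(y) = -⅕ (V(y) = 1/(-5) = -⅕)
A(U) = -58 - U (A(U) = 7 + (-65 - U) = -58 - U)
9219/A(V(6*((6 - 1*1) + 1))) = 9219/(-58 - 1*(-⅕)) = 9219/(-58 + ⅕) = 9219/(-289/5) = 9219*(-5/289) = -46095/289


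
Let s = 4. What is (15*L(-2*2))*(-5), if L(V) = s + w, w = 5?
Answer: -675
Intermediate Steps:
L(V) = 9 (L(V) = 4 + 5 = 9)
(15*L(-2*2))*(-5) = (15*9)*(-5) = 135*(-5) = -675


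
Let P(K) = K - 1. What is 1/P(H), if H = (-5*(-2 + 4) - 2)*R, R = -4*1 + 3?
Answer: 1/11 ≈ 0.090909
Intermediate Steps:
R = -1 (R = -4 + 3 = -1)
H = 12 (H = (-5*(-2 + 4) - 2)*(-1) = (-5*2 - 2)*(-1) = (-10 - 2)*(-1) = -12*(-1) = 12)
P(K) = -1 + K
1/P(H) = 1/(-1 + 12) = 1/11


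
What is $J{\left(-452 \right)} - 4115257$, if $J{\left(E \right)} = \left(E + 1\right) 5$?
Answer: $-4117512$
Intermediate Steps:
$J{\left(E \right)} = 5 + 5 E$ ($J{\left(E \right)} = \left(1 + E\right) 5 = 5 + 5 E$)
$J{\left(-452 \right)} - 4115257 = \left(5 + 5 \left(-452\right)\right) - 4115257 = \left(5 - 2260\right) - 4115257 = -2255 - 4115257 = -4117512$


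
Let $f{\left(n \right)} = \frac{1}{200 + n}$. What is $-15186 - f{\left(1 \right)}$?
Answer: $- \frac{3052387}{201} \approx -15186.0$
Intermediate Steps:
$-15186 - f{\left(1 \right)} = -15186 - \frac{1}{200 + 1} = -15186 - \frac{1}{201} = - \frac{3052387}{201}$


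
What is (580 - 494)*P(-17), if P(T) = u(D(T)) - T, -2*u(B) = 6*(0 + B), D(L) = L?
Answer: 5848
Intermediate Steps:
u(B) = -3*B (u(B) = -3*(0 + B) = -3*B)
P(T) = -4*T (P(T) = -3*T - T = -4*T)
(580 - 494)*P(-17) = (580 - 494)*(-4*(-17)) = 86*68 = 5848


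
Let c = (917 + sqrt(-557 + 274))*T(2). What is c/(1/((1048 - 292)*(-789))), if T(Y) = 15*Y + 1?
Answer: -16956250668 - 18491004*I*sqrt(283) ≈ -1.6956e+10 - 3.1107e+8*I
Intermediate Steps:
T(Y) = 1 + 15*Y
c = 28427 + 31*I*sqrt(283) (c = (917 + sqrt(-557 + 274))*(1 + 15*2) = (917 + sqrt(-283))*(1 + 30) = (917 + I*sqrt(283))*31 = 28427 + 31*I*sqrt(283) ≈ 28427.0 + 521.5*I)
c/(1/((1048 - 292)*(-789))) = (28427 + 31*I*sqrt(283))/(1/((1048 - 292)*(-789))) = (28427 + 31*I*sqrt(283))/(1/(756*(-789))) = (28427 + 31*I*sqrt(283))/(1/(-596484)) = (28427 + 31*I*sqrt(283))/(-1/596484) = (28427 + 31*I*sqrt(283))*(-596484) = -16956250668 - 18491004*I*sqrt(283)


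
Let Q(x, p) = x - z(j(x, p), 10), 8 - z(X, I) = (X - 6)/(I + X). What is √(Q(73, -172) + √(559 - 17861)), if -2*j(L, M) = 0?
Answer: √(1610 + 25*I*√17302)/5 ≈ 10.268 + 6.4053*I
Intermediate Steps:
j(L, M) = 0 (j(L, M) = -½*0 = 0)
z(X, I) = 8 - (-6 + X)/(I + X) (z(X, I) = 8 - (X - 6)/(I + X) = 8 - (-6 + X)/(I + X))
Q(x, p) = -43/5 + x (Q(x, p) = x - (6 + 7*0 + 8*10)/(10 + 0) = x - (6 + 0 + 80)/10 = x - 86/10 = x - 1*43/5 = x - 43/5 = -43/5 + x)
√(Q(73, -172) + √(559 - 17861)) = √((-43/5 + 73) + √(559 - 17861)) = √(322/5 + √(-17302)) = √(322/5 + I*√17302)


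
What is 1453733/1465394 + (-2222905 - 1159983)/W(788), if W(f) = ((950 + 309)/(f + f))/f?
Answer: -6156366396743652489/1844931046 ≈ -3.3369e+9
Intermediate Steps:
W(f) = 1259/(2*f²) (W(f) = (1259/((2*f)))/f = (1259*(1/(2*f)))/f = (1259/(2*f))/f = 1259/(2*f²))
1453733/1465394 + (-2222905 - 1159983)/W(788) = 1453733/1465394 + (-2222905 - 1159983)/(((1259/2)/788²)) = 1453733*(1/1465394) - 3382888/((1259/2)*(1/620944)) = 1453733/1465394 - 3382888/1259/1241888 = 1453733/1465394 - 3382888*1241888/1259 = 1453733/1465394 - 4201168012544/1259 = -6156366396743652489/1844931046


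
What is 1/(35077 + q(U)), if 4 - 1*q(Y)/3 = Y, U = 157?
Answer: 1/34618 ≈ 2.8887e-5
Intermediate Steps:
q(Y) = 12 - 3*Y
1/(35077 + q(U)) = 1/(35077 + (12 - 3*157)) = 1/(35077 + (12 - 471)) = 1/(35077 - 459) = 1/34618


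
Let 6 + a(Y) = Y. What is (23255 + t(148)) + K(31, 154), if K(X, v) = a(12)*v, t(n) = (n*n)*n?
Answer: 3265971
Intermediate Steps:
a(Y) = -6 + Y
t(n) = n**3 (t(n) = n**2*n = n**3)
K(X, v) = 6*v (K(X, v) = (-6 + 12)*v = 6*v)
(23255 + t(148)) + K(31, 154) = (23255 + 148**3) + 6*154 = (23255 + 3241792) + 924 = 3265047 + 924 = 3265971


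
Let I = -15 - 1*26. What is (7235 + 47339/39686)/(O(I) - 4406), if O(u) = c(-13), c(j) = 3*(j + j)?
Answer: -287175549/177952024 ≈ -1.6138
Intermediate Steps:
I = -41 (I = -15 - 26 = -41)
c(j) = 6*j (c(j) = 3*(2*j) = 6*j)
O(u) = -78 (O(u) = 6*(-13) = -78)
(7235 + 47339/39686)/(O(I) - 4406) = (7235 + 47339/39686)/(-78 - 4406) = (7235 + 47339*(1/39686))/(-4484) = (7235 + 47339/39686)*(-1/4484) = (287175549/39686)*(-1/4484) = -287175549/177952024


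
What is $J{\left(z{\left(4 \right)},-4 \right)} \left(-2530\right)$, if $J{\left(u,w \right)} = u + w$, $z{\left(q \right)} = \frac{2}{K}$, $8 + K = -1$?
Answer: $\frac{96140}{9} \approx 10682.0$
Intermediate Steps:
$K = -9$ ($K = -8 - 1 = -9$)
$z{\left(q \right)} = - \frac{2}{9}$ ($z{\left(q \right)} = \frac{2}{-9} = 2 \left(- \frac{1}{9}\right) = - \frac{2}{9}$)
$J{\left(z{\left(4 \right)},-4 \right)} \left(-2530\right) = \left(- \frac{2}{9} - 4\right) \left(-2530\right) = \left(- \frac{38}{9}\right) \left(-2530\right) = \frac{96140}{9}$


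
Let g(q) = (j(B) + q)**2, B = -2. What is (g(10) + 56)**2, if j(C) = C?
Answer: 14400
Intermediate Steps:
g(q) = (-2 + q)**2
(g(10) + 56)**2 = ((-2 + 10)**2 + 56)**2 = (8**2 + 56)**2 = (64 + 56)**2 = 120**2 = 14400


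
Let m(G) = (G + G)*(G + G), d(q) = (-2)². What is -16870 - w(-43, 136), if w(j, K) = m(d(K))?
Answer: -16934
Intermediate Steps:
d(q) = 4
m(G) = 4*G² (m(G) = (2*G)*(2*G) = 4*G²)
w(j, K) = 64 (w(j, K) = 4*4² = 4*16 = 64)
-16870 - w(-43, 136) = -16870 - 1*64 = -16870 - 64 = -16934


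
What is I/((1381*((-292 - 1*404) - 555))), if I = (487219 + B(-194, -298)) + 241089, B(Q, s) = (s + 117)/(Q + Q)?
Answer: -282583685/670320828 ≈ -0.42157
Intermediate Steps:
B(Q, s) = (117 + s)/(2*Q) (B(Q, s) = (117 + s)/((2*Q)) = (117 + s)*(1/(2*Q)) = (117 + s)/(2*Q))
I = 282583685/388 (I = (487219 + (½)*(117 - 298)/(-194)) + 241089 = (487219 + (½)*(-1/194)*(-181)) + 241089 = (487219 + 181/388) + 241089 = 189041153/388 + 241089 = 282583685/388 ≈ 7.2831e+5)
I/((1381*((-292 - 1*404) - 555))) = 282583685/(388*((1381*((-292 - 1*404) - 555)))) = 282583685/(388*((1381*((-292 - 404) - 555)))) = 282583685/(388*((1381*(-696 - 555)))) = 282583685/(388*((1381*(-1251)))) = (282583685/388)/(-1727631) = (282583685/388)*(-1/1727631) = -282583685/670320828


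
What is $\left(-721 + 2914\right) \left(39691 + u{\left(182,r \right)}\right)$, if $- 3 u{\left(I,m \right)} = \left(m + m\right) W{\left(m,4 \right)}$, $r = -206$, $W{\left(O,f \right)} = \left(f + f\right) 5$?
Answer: $99089243$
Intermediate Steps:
$W{\left(O,f \right)} = 10 f$ ($W{\left(O,f \right)} = 2 f 5 = 10 f$)
$u{\left(I,m \right)} = - \frac{80 m}{3}$ ($u{\left(I,m \right)} = - \frac{\left(m + m\right) 10 \cdot 4}{3} = - \frac{2 m 40}{3} = - \frac{80 m}{3}$)
$\left(-721 + 2914\right) \left(39691 + u{\left(182,r \right)}\right) = \left(-721 + 2914\right) \left(39691 - - \frac{16480}{3}\right) = 2193 \left(39691 + \frac{16480}{3}\right) = 2193 \cdot \frac{135553}{3} = 99089243$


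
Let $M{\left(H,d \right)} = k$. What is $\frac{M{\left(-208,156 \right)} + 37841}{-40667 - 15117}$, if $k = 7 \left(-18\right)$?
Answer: $- \frac{1985}{2936} \approx -0.67609$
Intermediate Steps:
$k = -126$
$M{\left(H,d \right)} = -126$
$\frac{M{\left(-208,156 \right)} + 37841}{-40667 - 15117} = \frac{-126 + 37841}{-40667 - 15117} = \frac{37715}{-55784} = 37715 \left(- \frac{1}{55784}\right) = - \frac{1985}{2936}$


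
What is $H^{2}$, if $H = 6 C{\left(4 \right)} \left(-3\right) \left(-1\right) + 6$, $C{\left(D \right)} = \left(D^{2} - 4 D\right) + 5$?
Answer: $9216$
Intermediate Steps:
$C{\left(D \right)} = 5 + D^{2} - 4 D$
$H = 96$ ($H = 6 \left(5 + 4^{2} - 16\right) \left(-3\right) \left(-1\right) + 6 = 6 \left(5 + 16 - 16\right) \left(-3\right) \left(-1\right) + 6 = 6 \cdot 5 \left(-3\right) \left(-1\right) + 6 = 6 \left(\left(-15\right) \left(-1\right)\right) + 6 = 6 \cdot 15 + 6 = 90 + 6 = 96$)
$H^{2} = 96^{2} = 9216$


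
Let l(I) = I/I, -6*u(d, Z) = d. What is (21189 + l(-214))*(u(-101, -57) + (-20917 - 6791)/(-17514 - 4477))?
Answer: 25293856705/65973 ≈ 3.8340e+5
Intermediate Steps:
u(d, Z) = -d/6
l(I) = 1
(21189 + l(-214))*(u(-101, -57) + (-20917 - 6791)/(-17514 - 4477)) = (21189 + 1)*(-1/6*(-101) + (-20917 - 6791)/(-17514 - 4477)) = 21190*(101/6 - 27708/(-21991)) = 21190*(101/6 - 27708*(-1/21991)) = 21190*(101/6 + 27708/21991) = 21190*(2387339/131946) = 25293856705/65973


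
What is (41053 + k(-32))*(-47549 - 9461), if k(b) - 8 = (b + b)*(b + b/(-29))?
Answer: -71154922130/29 ≈ -2.4536e+9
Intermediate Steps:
k(b) = 8 + 56*b**2/29 (k(b) = 8 + (b + b)*(b + b/(-29)) = 8 + (2*b)*(b + b*(-1/29)) = 8 + (2*b)*(b - b/29) = 8 + (2*b)*(28*b/29) = 8 + 56*b**2/29)
(41053 + k(-32))*(-47549 - 9461) = (41053 + (8 + (56/29)*(-32)**2))*(-47549 - 9461) = (41053 + (8 + (56/29)*1024))*(-57010) = (41053 + (8 + 57344/29))*(-57010) = (41053 + 57576/29)*(-57010) = (1248113/29)*(-57010) = -71154922130/29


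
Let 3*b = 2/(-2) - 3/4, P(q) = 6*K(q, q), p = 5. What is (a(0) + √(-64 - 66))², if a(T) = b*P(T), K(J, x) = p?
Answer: 705/4 - 35*I*√130 ≈ 176.25 - 399.06*I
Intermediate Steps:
K(J, x) = 5
P(q) = 30 (P(q) = 6*5 = 30)
b = -7/12 (b = (2/(-2) - 3/4)/3 = (2*(-½) - 3*¼)/3 = (-1 - ¾)/3 = (⅓)*(-7/4) = -7/12 ≈ -0.58333)
a(T) = -35/2 (a(T) = -7/12*30 = -35/2)
(a(0) + √(-64 - 66))² = (-35/2 + √(-64 - 66))² = (-35/2 + √(-130))² = (-35/2 + I*√130)²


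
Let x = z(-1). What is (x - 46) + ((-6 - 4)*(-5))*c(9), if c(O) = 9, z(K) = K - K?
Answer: 404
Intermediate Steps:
z(K) = 0
x = 0
(x - 46) + ((-6 - 4)*(-5))*c(9) = (0 - 46) + ((-6 - 4)*(-5))*9 = -46 - 10*(-5)*9 = -46 + 50*9 = -46 + 450 = 404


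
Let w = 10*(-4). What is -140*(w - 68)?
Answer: 15120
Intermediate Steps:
w = -40
-140*(w - 68) = -140*(-40 - 68) = -140*(-108) = 15120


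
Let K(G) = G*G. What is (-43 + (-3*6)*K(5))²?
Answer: 243049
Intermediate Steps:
K(G) = G²
(-43 + (-3*6)*K(5))² = (-43 - 3*6*5²)² = (-43 - 18*25)² = (-43 - 450)² = (-493)² = 243049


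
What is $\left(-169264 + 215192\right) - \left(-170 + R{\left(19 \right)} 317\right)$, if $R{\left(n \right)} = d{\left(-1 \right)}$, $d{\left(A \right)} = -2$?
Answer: $46732$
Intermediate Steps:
$R{\left(n \right)} = -2$
$\left(-169264 + 215192\right) - \left(-170 + R{\left(19 \right)} 317\right) = \left(-169264 + 215192\right) - \left(-170 - 634\right) = 45928 - \left(-170 - 634\right) = 45928 - -804 = 45928 + 804 = 46732$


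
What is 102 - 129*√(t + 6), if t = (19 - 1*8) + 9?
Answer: 102 - 129*√26 ≈ -555.77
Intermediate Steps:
t = 20 (t = (19 - 8) + 9 = 11 + 9 = 20)
102 - 129*√(t + 6) = 102 - 129*√(20 + 6) = 102 - 129*√26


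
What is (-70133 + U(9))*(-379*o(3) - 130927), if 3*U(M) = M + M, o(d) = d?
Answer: 9261252128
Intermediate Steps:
U(M) = 2*M/3 (U(M) = (M + M)/3 = (2*M)/3 = 2*M/3)
(-70133 + U(9))*(-379*o(3) - 130927) = (-70133 + (⅔)*9)*(-379*3 - 130927) = (-70133 + 6)*(-1137 - 130927) = -70127*(-132064) = 9261252128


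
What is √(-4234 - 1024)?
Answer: I*√5258 ≈ 72.512*I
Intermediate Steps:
√(-4234 - 1024) = √(-5258) = I*√5258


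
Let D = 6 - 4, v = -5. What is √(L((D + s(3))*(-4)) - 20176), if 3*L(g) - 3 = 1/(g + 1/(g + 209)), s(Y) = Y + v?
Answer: 2*I*√45237/3 ≈ 141.79*I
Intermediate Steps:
D = 2
s(Y) = -5 + Y (s(Y) = Y - 5 = -5 + Y)
L(g) = 1 + 1/(3*(g + 1/(209 + g))) (L(g) = 1 + 1/(3*(g + 1/(g + 209))) = 1 + 1/(3*(g + 1/(209 + g))))
√(L((D + s(3))*(-4)) - 20176) = √((212 + 3*((2 + (-5 + 3))*(-4))² + 628*((2 + (-5 + 3))*(-4)))/(3*(1 + ((2 + (-5 + 3))*(-4))² + 209*((2 + (-5 + 3))*(-4)))) - 20176) = √((212 + 3*((2 - 2)*(-4))² + 628*((2 - 2)*(-4)))/(3*(1 + ((2 - 2)*(-4))² + 209*((2 - 2)*(-4)))) - 20176) = √((212 + 3*(0*(-4))² + 628*(0*(-4)))/(3*(1 + (0*(-4))² + 209*(0*(-4)))) - 20176) = √((212 + 3*0² + 628*0)/(3*(1 + 0² + 209*0)) - 20176) = √((212 + 3*0 + 0)/(3*(1 + 0 + 0)) - 20176) = √((⅓)*(212 + 0 + 0)/1 - 20176) = √((⅓)*1*212 - 20176) = √(212/3 - 20176) = √(-60316/3) = 2*I*√45237/3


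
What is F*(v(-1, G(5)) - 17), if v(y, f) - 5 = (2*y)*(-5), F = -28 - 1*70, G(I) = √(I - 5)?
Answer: 196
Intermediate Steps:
G(I) = √(-5 + I)
F = -98 (F = -28 - 70 = -98)
v(y, f) = 5 - 10*y (v(y, f) = 5 + (2*y)*(-5) = 5 - 10*y)
F*(v(-1, G(5)) - 17) = -98*((5 - 10*(-1)) - 17) = -98*((5 + 10) - 17) = -98*(15 - 17) = -98*(-2) = 196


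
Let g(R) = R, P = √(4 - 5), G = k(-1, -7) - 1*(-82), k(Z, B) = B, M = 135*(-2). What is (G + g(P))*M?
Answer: -20250 - 270*I ≈ -20250.0 - 270.0*I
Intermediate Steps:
M = -270
G = 75 (G = -7 - 1*(-82) = -7 + 82 = 75)
P = I (P = √(-1) = I ≈ 1.0*I)
(G + g(P))*M = (75 + I)*(-270) = -20250 - 270*I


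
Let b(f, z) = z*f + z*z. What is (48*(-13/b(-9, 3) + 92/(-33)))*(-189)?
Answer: 206136/11 ≈ 18740.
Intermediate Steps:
b(f, z) = z**2 + f*z (b(f, z) = f*z + z**2 = z**2 + f*z)
(48*(-13/b(-9, 3) + 92/(-33)))*(-189) = (48*(-13*1/(3*(-9 + 3)) + 92/(-33)))*(-189) = (48*(-13/(3*(-6)) + 92*(-1/33)))*(-189) = (48*(-13/(-18) - 92/33))*(-189) = (48*(-13*(-1/18) - 92/33))*(-189) = (48*(13/18 - 92/33))*(-189) = (48*(-409/198))*(-189) = -3272/33*(-189) = 206136/11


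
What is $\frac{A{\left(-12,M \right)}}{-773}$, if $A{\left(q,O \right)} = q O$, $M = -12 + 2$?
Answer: $- \frac{120}{773} \approx -0.15524$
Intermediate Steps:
$M = -10$
$A{\left(q,O \right)} = O q$
$\frac{A{\left(-12,M \right)}}{-773} = \frac{\left(-10\right) \left(-12\right)}{-773} = 120 \left(- \frac{1}{773}\right) = - \frac{120}{773}$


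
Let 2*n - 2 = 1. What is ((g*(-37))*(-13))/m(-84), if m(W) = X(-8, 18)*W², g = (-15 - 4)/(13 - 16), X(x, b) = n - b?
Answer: -9139/349272 ≈ -0.026166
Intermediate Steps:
n = 3/2 (n = 1 + (½)*1 = 1 + ½ = 3/2 ≈ 1.5000)
X(x, b) = 3/2 - b
g = 19/3 (g = -19/(-3) = -19*(-⅓) = 19/3 ≈ 6.3333)
m(W) = -33*W²/2 (m(W) = (3/2 - 1*18)*W² = (3/2 - 18)*W² = -33*W²/2)
((g*(-37))*(-13))/m(-84) = (((19/3)*(-37))*(-13))/((-33/2*(-84)²)) = (-703/3*(-13))/((-33/2*7056)) = (9139/3)/(-116424) = (9139/3)*(-1/116424) = -9139/349272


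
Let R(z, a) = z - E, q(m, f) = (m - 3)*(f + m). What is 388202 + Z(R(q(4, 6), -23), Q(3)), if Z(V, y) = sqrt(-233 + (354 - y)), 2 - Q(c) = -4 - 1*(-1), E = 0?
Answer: 388202 + 2*sqrt(29) ≈ 3.8821e+5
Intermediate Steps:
q(m, f) = (-3 + m)*(f + m)
R(z, a) = z (R(z, a) = z - 1*0 = z + 0 = z)
Q(c) = 5 (Q(c) = 2 - (-4 - 1*(-1)) = 2 - (-4 + 1) = 2 - 1*(-3) = 2 + 3 = 5)
Z(V, y) = sqrt(121 - y)
388202 + Z(R(q(4, 6), -23), Q(3)) = 388202 + sqrt(121 - 1*5) = 388202 + sqrt(121 - 5) = 388202 + sqrt(116) = 388202 + 2*sqrt(29)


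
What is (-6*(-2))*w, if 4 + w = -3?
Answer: -84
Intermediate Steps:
w = -7 (w = -4 - 3 = -7)
(-6*(-2))*w = -6*(-2)*(-7) = 12*(-7) = -84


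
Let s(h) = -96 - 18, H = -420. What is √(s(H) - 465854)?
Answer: 4*I*√29123 ≈ 682.62*I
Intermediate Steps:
s(h) = -114
√(s(H) - 465854) = √(-114 - 465854) = √(-465968) = 4*I*√29123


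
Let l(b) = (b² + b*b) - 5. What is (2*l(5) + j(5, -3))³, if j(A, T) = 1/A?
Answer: 91733851/125 ≈ 7.3387e+5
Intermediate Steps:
l(b) = -5 + 2*b² (l(b) = (b² + b²) - 5 = 2*b² - 5 = -5 + 2*b²)
(2*l(5) + j(5, -3))³ = (2*(-5 + 2*5²) + 1/5)³ = (2*(-5 + 2*25) + ⅕)³ = (2*(-5 + 50) + ⅕)³ = (2*45 + ⅕)³ = (90 + ⅕)³ = (451/5)³ = 91733851/125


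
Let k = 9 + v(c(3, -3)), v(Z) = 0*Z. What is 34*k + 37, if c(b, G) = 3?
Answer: 343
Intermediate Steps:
v(Z) = 0
k = 9 (k = 9 + 0 = 9)
34*k + 37 = 34*9 + 37 = 306 + 37 = 343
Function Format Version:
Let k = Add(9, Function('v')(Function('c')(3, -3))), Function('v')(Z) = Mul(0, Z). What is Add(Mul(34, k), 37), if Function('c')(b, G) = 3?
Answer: 343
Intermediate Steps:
Function('v')(Z) = 0
k = 9 (k = Add(9, 0) = 9)
Add(Mul(34, k), 37) = Add(Mul(34, 9), 37) = Add(306, 37) = 343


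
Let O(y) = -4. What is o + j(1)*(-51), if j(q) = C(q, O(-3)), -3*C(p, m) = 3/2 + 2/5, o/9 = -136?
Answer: -11917/10 ≈ -1191.7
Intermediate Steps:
o = -1224 (o = 9*(-136) = -1224)
C(p, m) = -19/30 (C(p, m) = -(3/2 + 2/5)/3 = -1/3*19/10 = -19/30)
j(q) = -19/30
o + j(1)*(-51) = -1224 - 19/30*(-51) = -1224 + 323/10 = -11917/10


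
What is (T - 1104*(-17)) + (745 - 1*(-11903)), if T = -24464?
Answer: 6952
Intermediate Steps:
(T - 1104*(-17)) + (745 - 1*(-11903)) = (-24464 - 1104*(-17)) + (745 - 1*(-11903)) = (-24464 + 18768) + (745 + 11903) = -5696 + 12648 = 6952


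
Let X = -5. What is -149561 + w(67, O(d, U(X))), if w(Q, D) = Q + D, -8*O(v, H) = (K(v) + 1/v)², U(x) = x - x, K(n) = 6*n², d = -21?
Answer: -3614884057/3528 ≈ -1.0246e+6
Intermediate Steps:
U(x) = 0
O(v, H) = -(1/v + 6*v²)²/8 (O(v, H) = -(6*v² + 1/v)²/8 = -(1/v + 6*v²)²/8)
w(Q, D) = D + Q
-149561 + w(67, O(d, U(X))) = -149561 + (-⅛*(1 + 6*(-21)³)²/(-21)² + 67) = -149561 + (-⅛*1/441*(1 + 6*(-9261))² + 67) = -149561 + (-⅛*1/441*(1 - 55566)² + 67) = -149561 + (-⅛*1/441*(-55565)² + 67) = -149561 + (-⅛*1/441*3087469225 + 67) = -149561 + (-3087469225/3528 + 67) = -149561 - 3087232849/3528 = -3614884057/3528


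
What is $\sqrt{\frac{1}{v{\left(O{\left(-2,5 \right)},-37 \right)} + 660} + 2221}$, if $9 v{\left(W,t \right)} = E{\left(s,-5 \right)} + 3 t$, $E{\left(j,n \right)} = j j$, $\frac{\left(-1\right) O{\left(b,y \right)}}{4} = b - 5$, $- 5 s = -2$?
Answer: $\frac{\sqrt{47167279729486}}{145729} \approx 47.128$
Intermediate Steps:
$s = \frac{2}{5}$ ($s = \left(- \frac{1}{5}\right) \left(-2\right) = \frac{2}{5} \approx 0.4$)
$O{\left(b,y \right)} = 20 - 4 b$ ($O{\left(b,y \right)} = - 4 \left(b - 5\right) = - 4 \left(-5 + b\right) = 20 - 4 b$)
$E{\left(j,n \right)} = j^{2}$
$v{\left(W,t \right)} = \frac{4}{225} + \frac{t}{3}$ ($v{\left(W,t \right)} = \frac{\left(\frac{2}{5}\right)^{2} + 3 t}{9} = \frac{\frac{4}{25} + 3 t}{9} = \frac{4}{225} + \frac{t}{3}$)
$\sqrt{\frac{1}{v{\left(O{\left(-2,5 \right)},-37 \right)} + 660} + 2221} = \sqrt{\frac{1}{\left(\frac{4}{225} + \frac{1}{3} \left(-37\right)\right) + 660} + 2221} = \sqrt{\frac{1}{\left(\frac{4}{225} - \frac{37}{3}\right) + 660} + 2221} = \sqrt{\frac{1}{- \frac{2771}{225} + 660} + 2221} = \sqrt{\frac{1}{\frac{145729}{225}} + 2221} = \sqrt{\frac{225}{145729} + 2221} = \sqrt{\frac{323664334}{145729}} = \frac{\sqrt{47167279729486}}{145729}$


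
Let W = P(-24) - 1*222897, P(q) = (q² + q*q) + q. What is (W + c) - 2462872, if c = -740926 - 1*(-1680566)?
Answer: -1745001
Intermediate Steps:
P(q) = q + 2*q² (P(q) = (q² + q²) + q = 2*q² + q = q + 2*q²)
W = -221769 (W = -24*(1 + 2*(-24)) - 1*222897 = -24*(1 - 48) - 222897 = -24*(-47) - 222897 = 1128 - 222897 = -221769)
c = 939640 (c = -740926 + 1680566 = 939640)
(W + c) - 2462872 = (-221769 + 939640) - 2462872 = 717871 - 2462872 = -1745001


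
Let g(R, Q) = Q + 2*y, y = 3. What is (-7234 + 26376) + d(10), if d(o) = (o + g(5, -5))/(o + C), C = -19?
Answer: 172267/9 ≈ 19141.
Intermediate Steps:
g(R, Q) = 6 + Q (g(R, Q) = Q + 2*3 = Q + 6 = 6 + Q)
d(o) = (1 + o)/(-19 + o) (d(o) = (o + (6 - 5))/(o - 19) = (o + 1)/(-19 + o) = (1 + o)/(-19 + o))
(-7234 + 26376) + d(10) = (-7234 + 26376) + (1 + 10)/(-19 + 10) = 19142 + 11/(-9) = 19142 - ⅑*11 = 19142 - 11/9 = 172267/9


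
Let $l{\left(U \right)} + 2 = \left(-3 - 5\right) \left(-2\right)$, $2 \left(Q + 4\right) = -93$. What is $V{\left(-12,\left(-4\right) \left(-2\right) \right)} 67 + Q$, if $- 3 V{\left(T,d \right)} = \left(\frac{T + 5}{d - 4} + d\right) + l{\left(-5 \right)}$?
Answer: $- \frac{2011}{4} \approx -502.75$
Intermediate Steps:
$Q = - \frac{101}{2}$ ($Q = -4 + \frac{1}{2} \left(-93\right) = -4 - \frac{93}{2} = - \frac{101}{2} \approx -50.5$)
$l{\left(U \right)} = 14$ ($l{\left(U \right)} = -2 + \left(-3 - 5\right) \left(-2\right) = -2 - -16 = -2 + 16 = 14$)
$V{\left(T,d \right)} = - \frac{14}{3} - \frac{d}{3} - \frac{5 + T}{3 \left(-4 + d\right)}$ ($V{\left(T,d \right)} = - \frac{\left(\frac{T + 5}{d - 4} + d\right) + 14}{3} = - \frac{\left(\frac{5 + T}{-4 + d} + d\right) + 14}{3} = - \frac{\left(d + \frac{5 + T}{-4 + d}\right) + 14}{3} = - \frac{14 + d + \frac{5 + T}{-4 + d}}{3} = - \frac{14}{3} - \frac{d}{3} - \frac{5 + T}{3 \left(-4 + d\right)}$)
$V{\left(-12,\left(-4\right) \left(-2\right) \right)} 67 + Q = \frac{51 - -12 - \left(\left(-4\right) \left(-2\right)\right)^{2} - 10 \left(\left(-4\right) \left(-2\right)\right)}{3 \left(-4 - -8\right)} 67 - \frac{101}{2} = \frac{51 + 12 - 8^{2} - 80}{3 \left(-4 + 8\right)} 67 - \frac{101}{2} = \frac{51 + 12 - 64 - 80}{3 \cdot 4} \cdot 67 - \frac{101}{2} = \frac{1}{3} \cdot \frac{1}{4} \left(51 + 12 - 64 - 80\right) 67 - \frac{101}{2} = \frac{1}{3} \cdot \frac{1}{4} \left(-81\right) 67 - \frac{101}{2} = \left(- \frac{27}{4}\right) 67 - \frac{101}{2} = - \frac{1809}{4} - \frac{101}{2} = - \frac{2011}{4}$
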